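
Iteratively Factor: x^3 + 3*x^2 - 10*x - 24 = (x + 2)*(x^2 + x - 12) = (x - 3)*(x + 2)*(x + 4)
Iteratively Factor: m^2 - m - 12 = (m + 3)*(m - 4)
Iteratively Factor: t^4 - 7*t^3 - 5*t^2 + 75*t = (t + 3)*(t^3 - 10*t^2 + 25*t) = t*(t + 3)*(t^2 - 10*t + 25) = t*(t - 5)*(t + 3)*(t - 5)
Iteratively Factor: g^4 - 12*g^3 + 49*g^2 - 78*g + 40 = (g - 2)*(g^3 - 10*g^2 + 29*g - 20) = (g - 2)*(g - 1)*(g^2 - 9*g + 20) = (g - 4)*(g - 2)*(g - 1)*(g - 5)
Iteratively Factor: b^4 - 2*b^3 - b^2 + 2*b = (b + 1)*(b^3 - 3*b^2 + 2*b) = (b - 2)*(b + 1)*(b^2 - b) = b*(b - 2)*(b + 1)*(b - 1)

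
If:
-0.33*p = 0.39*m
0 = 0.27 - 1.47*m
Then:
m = 0.18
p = -0.22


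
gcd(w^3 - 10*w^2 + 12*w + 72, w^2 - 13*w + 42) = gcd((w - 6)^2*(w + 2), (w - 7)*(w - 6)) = w - 6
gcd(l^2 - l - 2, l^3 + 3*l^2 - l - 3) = l + 1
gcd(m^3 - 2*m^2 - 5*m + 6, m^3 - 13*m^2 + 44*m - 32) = m - 1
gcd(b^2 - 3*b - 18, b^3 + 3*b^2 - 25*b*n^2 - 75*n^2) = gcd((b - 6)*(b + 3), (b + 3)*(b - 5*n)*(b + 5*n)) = b + 3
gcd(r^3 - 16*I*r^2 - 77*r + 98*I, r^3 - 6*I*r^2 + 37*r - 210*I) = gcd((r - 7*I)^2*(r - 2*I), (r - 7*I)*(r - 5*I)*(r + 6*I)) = r - 7*I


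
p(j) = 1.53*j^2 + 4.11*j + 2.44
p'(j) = 3.06*j + 4.11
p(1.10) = 8.81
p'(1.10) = 7.48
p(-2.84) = 3.11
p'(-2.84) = -4.58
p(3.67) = 38.13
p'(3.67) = 15.34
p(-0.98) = -0.12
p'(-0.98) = 1.11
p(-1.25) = -0.31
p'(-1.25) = 0.28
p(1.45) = 11.62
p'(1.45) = 8.55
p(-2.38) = 1.32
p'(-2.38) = -3.17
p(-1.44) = -0.31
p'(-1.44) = -0.30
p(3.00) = 28.54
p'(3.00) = 13.29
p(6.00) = 82.18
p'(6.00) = 22.47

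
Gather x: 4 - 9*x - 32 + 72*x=63*x - 28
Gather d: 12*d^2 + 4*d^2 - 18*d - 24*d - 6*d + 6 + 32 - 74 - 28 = 16*d^2 - 48*d - 64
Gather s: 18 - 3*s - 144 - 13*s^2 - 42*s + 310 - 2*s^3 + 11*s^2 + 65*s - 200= -2*s^3 - 2*s^2 + 20*s - 16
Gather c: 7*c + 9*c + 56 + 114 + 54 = 16*c + 224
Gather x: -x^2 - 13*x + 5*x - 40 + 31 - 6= -x^2 - 8*x - 15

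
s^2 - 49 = (s - 7)*(s + 7)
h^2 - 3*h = h*(h - 3)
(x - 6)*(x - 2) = x^2 - 8*x + 12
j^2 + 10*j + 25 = (j + 5)^2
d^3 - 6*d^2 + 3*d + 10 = (d - 5)*(d - 2)*(d + 1)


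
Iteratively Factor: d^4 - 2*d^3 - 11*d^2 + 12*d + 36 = (d + 2)*(d^3 - 4*d^2 - 3*d + 18) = (d + 2)^2*(d^2 - 6*d + 9) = (d - 3)*(d + 2)^2*(d - 3)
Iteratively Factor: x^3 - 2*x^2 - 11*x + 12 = (x - 1)*(x^2 - x - 12) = (x - 4)*(x - 1)*(x + 3)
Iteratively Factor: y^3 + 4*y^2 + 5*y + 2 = (y + 1)*(y^2 + 3*y + 2) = (y + 1)*(y + 2)*(y + 1)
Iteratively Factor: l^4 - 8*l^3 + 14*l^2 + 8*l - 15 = (l - 3)*(l^3 - 5*l^2 - l + 5) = (l - 3)*(l - 1)*(l^2 - 4*l - 5) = (l - 3)*(l - 1)*(l + 1)*(l - 5)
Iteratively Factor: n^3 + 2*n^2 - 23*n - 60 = (n - 5)*(n^2 + 7*n + 12) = (n - 5)*(n + 3)*(n + 4)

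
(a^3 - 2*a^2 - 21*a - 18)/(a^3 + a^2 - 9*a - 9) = (a - 6)/(a - 3)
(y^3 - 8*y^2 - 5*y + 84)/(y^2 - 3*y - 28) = (y^2 - y - 12)/(y + 4)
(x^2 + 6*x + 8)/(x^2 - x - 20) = (x + 2)/(x - 5)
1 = 1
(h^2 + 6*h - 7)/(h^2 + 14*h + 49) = (h - 1)/(h + 7)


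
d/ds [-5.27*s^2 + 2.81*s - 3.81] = 2.81 - 10.54*s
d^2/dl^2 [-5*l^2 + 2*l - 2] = -10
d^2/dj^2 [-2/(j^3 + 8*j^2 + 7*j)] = 4*(j*(3*j + 8)*(j^2 + 8*j + 7) - (3*j^2 + 16*j + 7)^2)/(j^3*(j^2 + 8*j + 7)^3)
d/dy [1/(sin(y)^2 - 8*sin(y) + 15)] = 2*(4 - sin(y))*cos(y)/(sin(y)^2 - 8*sin(y) + 15)^2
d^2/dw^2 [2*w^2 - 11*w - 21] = 4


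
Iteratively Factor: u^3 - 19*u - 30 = (u + 2)*(u^2 - 2*u - 15) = (u - 5)*(u + 2)*(u + 3)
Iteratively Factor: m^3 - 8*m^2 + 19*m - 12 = (m - 4)*(m^2 - 4*m + 3) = (m - 4)*(m - 3)*(m - 1)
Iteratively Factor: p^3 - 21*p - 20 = (p + 4)*(p^2 - 4*p - 5) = (p - 5)*(p + 4)*(p + 1)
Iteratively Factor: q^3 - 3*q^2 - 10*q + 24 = (q - 2)*(q^2 - q - 12) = (q - 2)*(q + 3)*(q - 4)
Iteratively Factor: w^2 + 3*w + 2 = (w + 2)*(w + 1)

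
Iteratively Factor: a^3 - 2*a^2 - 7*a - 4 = (a + 1)*(a^2 - 3*a - 4) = (a + 1)^2*(a - 4)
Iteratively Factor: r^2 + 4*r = (r)*(r + 4)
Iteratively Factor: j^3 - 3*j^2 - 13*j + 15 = (j - 1)*(j^2 - 2*j - 15) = (j - 1)*(j + 3)*(j - 5)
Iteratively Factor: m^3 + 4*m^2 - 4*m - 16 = (m + 2)*(m^2 + 2*m - 8) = (m - 2)*(m + 2)*(m + 4)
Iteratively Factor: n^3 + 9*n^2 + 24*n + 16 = (n + 4)*(n^2 + 5*n + 4) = (n + 4)^2*(n + 1)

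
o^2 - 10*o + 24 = (o - 6)*(o - 4)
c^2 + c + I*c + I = (c + 1)*(c + I)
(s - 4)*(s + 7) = s^2 + 3*s - 28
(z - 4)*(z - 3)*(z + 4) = z^3 - 3*z^2 - 16*z + 48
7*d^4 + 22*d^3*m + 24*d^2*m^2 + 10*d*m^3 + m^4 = (d + m)^3*(7*d + m)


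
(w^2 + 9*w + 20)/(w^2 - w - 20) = (w + 5)/(w - 5)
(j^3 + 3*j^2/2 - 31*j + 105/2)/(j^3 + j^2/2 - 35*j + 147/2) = (2*j - 5)/(2*j - 7)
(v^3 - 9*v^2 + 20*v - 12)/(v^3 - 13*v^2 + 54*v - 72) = (v^2 - 3*v + 2)/(v^2 - 7*v + 12)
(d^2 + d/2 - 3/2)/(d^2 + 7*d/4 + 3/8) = 4*(d - 1)/(4*d + 1)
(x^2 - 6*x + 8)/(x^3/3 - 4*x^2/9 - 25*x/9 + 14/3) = 9*(x - 4)/(3*x^2 + 2*x - 21)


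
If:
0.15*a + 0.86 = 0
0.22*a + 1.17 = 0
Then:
No Solution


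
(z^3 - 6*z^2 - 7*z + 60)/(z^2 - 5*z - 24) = (z^2 - 9*z + 20)/(z - 8)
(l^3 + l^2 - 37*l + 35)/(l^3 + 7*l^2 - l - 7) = (l - 5)/(l + 1)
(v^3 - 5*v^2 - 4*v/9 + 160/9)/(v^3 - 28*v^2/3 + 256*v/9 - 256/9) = (3*v + 5)/(3*v - 8)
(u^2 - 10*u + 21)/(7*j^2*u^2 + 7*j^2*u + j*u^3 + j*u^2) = (u^2 - 10*u + 21)/(j*u*(7*j*u + 7*j + u^2 + u))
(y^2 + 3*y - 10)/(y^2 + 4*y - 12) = (y + 5)/(y + 6)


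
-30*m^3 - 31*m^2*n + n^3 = (-6*m + n)*(m + n)*(5*m + n)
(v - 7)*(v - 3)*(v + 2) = v^3 - 8*v^2 + v + 42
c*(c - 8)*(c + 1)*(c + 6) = c^4 - c^3 - 50*c^2 - 48*c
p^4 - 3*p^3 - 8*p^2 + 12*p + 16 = (p - 4)*(p - 2)*(p + 1)*(p + 2)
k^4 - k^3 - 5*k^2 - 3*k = k*(k - 3)*(k + 1)^2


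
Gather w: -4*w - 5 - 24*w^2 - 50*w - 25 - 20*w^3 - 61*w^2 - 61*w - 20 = -20*w^3 - 85*w^2 - 115*w - 50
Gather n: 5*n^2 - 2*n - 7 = 5*n^2 - 2*n - 7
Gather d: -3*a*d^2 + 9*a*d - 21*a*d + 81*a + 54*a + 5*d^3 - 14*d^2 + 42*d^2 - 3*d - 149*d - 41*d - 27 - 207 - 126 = 135*a + 5*d^3 + d^2*(28 - 3*a) + d*(-12*a - 193) - 360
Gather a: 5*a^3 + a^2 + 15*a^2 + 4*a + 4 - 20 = 5*a^3 + 16*a^2 + 4*a - 16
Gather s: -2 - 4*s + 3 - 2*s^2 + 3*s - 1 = -2*s^2 - s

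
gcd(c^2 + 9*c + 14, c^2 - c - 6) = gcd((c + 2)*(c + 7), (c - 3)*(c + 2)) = c + 2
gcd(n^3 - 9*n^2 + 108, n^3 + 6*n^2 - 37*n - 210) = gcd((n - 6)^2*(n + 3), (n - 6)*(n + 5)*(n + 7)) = n - 6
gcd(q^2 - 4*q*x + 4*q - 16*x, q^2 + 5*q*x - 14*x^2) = 1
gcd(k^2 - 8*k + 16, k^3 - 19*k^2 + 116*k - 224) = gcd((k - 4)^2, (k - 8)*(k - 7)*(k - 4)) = k - 4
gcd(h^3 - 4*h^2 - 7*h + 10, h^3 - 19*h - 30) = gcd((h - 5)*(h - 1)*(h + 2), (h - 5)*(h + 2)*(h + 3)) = h^2 - 3*h - 10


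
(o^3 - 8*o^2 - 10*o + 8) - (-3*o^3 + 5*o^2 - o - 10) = 4*o^3 - 13*o^2 - 9*o + 18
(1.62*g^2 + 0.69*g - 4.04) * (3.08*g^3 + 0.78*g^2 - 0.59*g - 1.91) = 4.9896*g^5 + 3.3888*g^4 - 12.8608*g^3 - 6.6525*g^2 + 1.0657*g + 7.7164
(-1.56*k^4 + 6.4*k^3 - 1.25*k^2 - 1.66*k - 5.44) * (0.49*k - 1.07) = -0.7644*k^5 + 4.8052*k^4 - 7.4605*k^3 + 0.5241*k^2 - 0.8894*k + 5.8208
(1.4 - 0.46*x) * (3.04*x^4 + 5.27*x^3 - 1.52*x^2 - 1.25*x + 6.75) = -1.3984*x^5 + 1.8318*x^4 + 8.0772*x^3 - 1.553*x^2 - 4.855*x + 9.45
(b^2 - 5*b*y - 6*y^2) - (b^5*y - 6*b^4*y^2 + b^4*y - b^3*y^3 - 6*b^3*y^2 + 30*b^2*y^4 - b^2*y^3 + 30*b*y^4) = -b^5*y + 6*b^4*y^2 - b^4*y + b^3*y^3 + 6*b^3*y^2 - 30*b^2*y^4 + b^2*y^3 + b^2 - 30*b*y^4 - 5*b*y - 6*y^2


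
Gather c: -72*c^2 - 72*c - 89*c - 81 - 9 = -72*c^2 - 161*c - 90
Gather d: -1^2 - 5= -6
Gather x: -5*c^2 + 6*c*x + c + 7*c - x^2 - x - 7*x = -5*c^2 + 8*c - x^2 + x*(6*c - 8)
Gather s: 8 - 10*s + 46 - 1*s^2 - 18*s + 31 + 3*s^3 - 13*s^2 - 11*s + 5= 3*s^3 - 14*s^2 - 39*s + 90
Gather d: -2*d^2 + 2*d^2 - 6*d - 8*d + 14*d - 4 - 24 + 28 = 0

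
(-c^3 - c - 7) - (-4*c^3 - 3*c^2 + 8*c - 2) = 3*c^3 + 3*c^2 - 9*c - 5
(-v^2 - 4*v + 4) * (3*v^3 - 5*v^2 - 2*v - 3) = -3*v^5 - 7*v^4 + 34*v^3 - 9*v^2 + 4*v - 12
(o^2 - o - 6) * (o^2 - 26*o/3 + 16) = o^4 - 29*o^3/3 + 56*o^2/3 + 36*o - 96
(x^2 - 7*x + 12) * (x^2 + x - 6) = x^4 - 6*x^3 - x^2 + 54*x - 72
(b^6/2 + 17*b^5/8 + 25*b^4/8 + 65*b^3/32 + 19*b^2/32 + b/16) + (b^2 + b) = b^6/2 + 17*b^5/8 + 25*b^4/8 + 65*b^3/32 + 51*b^2/32 + 17*b/16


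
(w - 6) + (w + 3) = 2*w - 3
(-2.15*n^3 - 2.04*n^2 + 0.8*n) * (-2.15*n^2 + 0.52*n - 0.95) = 4.6225*n^5 + 3.268*n^4 - 0.7383*n^3 + 2.354*n^2 - 0.76*n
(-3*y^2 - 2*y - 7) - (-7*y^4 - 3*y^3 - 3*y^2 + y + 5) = 7*y^4 + 3*y^3 - 3*y - 12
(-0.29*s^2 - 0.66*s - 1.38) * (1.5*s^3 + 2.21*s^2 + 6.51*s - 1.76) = -0.435*s^5 - 1.6309*s^4 - 5.4165*s^3 - 6.836*s^2 - 7.8222*s + 2.4288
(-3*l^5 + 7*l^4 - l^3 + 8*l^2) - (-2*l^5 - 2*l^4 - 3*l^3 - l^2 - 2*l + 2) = -l^5 + 9*l^4 + 2*l^3 + 9*l^2 + 2*l - 2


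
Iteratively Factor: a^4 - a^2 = (a - 1)*(a^3 + a^2) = a*(a - 1)*(a^2 + a) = a*(a - 1)*(a + 1)*(a)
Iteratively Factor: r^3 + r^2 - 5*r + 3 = (r - 1)*(r^2 + 2*r - 3) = (r - 1)^2*(r + 3)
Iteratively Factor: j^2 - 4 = (j - 2)*(j + 2)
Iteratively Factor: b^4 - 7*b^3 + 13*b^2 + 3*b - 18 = (b - 3)*(b^3 - 4*b^2 + b + 6) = (b - 3)^2*(b^2 - b - 2) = (b - 3)^2*(b - 2)*(b + 1)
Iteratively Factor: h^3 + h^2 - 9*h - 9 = (h + 3)*(h^2 - 2*h - 3) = (h - 3)*(h + 3)*(h + 1)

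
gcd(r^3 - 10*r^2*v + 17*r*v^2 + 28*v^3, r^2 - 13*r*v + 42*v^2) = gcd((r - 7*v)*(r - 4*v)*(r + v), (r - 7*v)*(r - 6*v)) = r - 7*v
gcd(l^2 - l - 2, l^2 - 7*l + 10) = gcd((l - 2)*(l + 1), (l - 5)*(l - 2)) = l - 2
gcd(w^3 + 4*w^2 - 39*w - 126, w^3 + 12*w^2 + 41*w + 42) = w^2 + 10*w + 21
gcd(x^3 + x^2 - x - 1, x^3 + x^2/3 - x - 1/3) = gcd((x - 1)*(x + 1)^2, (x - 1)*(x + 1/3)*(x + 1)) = x^2 - 1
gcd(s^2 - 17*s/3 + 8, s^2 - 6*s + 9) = s - 3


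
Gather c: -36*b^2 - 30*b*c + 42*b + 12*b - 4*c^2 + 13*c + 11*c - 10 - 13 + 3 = -36*b^2 + 54*b - 4*c^2 + c*(24 - 30*b) - 20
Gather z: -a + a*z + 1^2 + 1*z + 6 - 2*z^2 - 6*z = -a - 2*z^2 + z*(a - 5) + 7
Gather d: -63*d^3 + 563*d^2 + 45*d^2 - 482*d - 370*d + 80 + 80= -63*d^3 + 608*d^2 - 852*d + 160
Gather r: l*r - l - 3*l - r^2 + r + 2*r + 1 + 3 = -4*l - r^2 + r*(l + 3) + 4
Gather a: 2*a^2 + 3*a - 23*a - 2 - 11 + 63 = 2*a^2 - 20*a + 50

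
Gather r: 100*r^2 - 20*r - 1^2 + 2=100*r^2 - 20*r + 1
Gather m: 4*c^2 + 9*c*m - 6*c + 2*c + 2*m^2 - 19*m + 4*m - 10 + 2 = 4*c^2 - 4*c + 2*m^2 + m*(9*c - 15) - 8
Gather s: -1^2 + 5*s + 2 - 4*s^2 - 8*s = -4*s^2 - 3*s + 1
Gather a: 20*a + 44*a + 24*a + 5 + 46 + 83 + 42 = 88*a + 176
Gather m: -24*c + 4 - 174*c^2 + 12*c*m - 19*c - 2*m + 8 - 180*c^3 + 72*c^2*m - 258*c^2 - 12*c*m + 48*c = -180*c^3 - 432*c^2 + 5*c + m*(72*c^2 - 2) + 12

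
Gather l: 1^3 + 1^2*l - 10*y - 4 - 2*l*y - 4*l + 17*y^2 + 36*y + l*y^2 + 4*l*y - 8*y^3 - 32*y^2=l*(y^2 + 2*y - 3) - 8*y^3 - 15*y^2 + 26*y - 3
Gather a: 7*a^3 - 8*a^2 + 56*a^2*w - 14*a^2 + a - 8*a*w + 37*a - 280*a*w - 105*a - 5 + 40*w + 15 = 7*a^3 + a^2*(56*w - 22) + a*(-288*w - 67) + 40*w + 10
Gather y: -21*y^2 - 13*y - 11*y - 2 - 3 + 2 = -21*y^2 - 24*y - 3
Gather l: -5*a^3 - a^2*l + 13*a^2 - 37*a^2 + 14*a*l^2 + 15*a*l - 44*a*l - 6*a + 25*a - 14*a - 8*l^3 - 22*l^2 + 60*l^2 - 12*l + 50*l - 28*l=-5*a^3 - 24*a^2 + 5*a - 8*l^3 + l^2*(14*a + 38) + l*(-a^2 - 29*a + 10)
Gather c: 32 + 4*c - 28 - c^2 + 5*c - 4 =-c^2 + 9*c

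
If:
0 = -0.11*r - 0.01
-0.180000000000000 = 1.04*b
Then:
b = -0.17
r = -0.09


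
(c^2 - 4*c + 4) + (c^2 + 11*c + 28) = 2*c^2 + 7*c + 32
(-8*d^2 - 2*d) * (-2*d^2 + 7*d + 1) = 16*d^4 - 52*d^3 - 22*d^2 - 2*d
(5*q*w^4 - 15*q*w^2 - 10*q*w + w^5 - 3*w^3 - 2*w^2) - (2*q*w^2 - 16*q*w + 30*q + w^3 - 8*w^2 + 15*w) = 5*q*w^4 - 17*q*w^2 + 6*q*w - 30*q + w^5 - 4*w^3 + 6*w^2 - 15*w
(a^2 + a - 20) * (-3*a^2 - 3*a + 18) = -3*a^4 - 6*a^3 + 75*a^2 + 78*a - 360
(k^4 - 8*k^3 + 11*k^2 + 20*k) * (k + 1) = k^5 - 7*k^4 + 3*k^3 + 31*k^2 + 20*k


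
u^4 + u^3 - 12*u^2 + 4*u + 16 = (u - 2)^2*(u + 1)*(u + 4)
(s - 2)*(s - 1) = s^2 - 3*s + 2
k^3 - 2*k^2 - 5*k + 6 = (k - 3)*(k - 1)*(k + 2)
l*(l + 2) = l^2 + 2*l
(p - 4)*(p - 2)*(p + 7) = p^3 + p^2 - 34*p + 56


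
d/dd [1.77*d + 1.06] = 1.77000000000000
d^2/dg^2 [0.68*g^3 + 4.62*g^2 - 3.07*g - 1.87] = 4.08*g + 9.24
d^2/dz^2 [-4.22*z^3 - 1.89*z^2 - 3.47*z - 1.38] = -25.32*z - 3.78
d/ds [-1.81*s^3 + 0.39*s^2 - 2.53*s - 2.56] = -5.43*s^2 + 0.78*s - 2.53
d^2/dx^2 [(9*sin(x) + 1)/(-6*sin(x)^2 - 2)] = 3*(27*sin(x)^5 + 12*sin(x)^4 - 108*sin(x)^3 - 22*sin(x)^2 + 57*sin(x) + 2)/(2*(3*sin(x)^2 + 1)^3)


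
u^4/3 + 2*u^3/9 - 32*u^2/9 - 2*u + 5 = (u/3 + 1)*(u - 3)*(u - 1)*(u + 5/3)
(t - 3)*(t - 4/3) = t^2 - 13*t/3 + 4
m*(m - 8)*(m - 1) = m^3 - 9*m^2 + 8*m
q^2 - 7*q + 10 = (q - 5)*(q - 2)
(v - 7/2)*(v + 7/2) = v^2 - 49/4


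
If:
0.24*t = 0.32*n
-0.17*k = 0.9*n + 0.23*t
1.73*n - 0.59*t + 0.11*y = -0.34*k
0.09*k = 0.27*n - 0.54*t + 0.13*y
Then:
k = 0.00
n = 0.00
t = 0.00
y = 0.00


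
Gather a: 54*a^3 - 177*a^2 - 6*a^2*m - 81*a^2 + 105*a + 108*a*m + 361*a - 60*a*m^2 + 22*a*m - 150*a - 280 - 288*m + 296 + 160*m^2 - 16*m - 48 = 54*a^3 + a^2*(-6*m - 258) + a*(-60*m^2 + 130*m + 316) + 160*m^2 - 304*m - 32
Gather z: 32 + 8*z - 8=8*z + 24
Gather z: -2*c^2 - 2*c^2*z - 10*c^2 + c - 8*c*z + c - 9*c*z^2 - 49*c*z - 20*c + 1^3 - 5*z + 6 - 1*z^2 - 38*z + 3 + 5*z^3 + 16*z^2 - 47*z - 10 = -12*c^2 - 18*c + 5*z^3 + z^2*(15 - 9*c) + z*(-2*c^2 - 57*c - 90)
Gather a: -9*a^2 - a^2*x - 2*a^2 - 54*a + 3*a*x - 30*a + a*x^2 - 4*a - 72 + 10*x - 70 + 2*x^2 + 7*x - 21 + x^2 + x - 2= a^2*(-x - 11) + a*(x^2 + 3*x - 88) + 3*x^2 + 18*x - 165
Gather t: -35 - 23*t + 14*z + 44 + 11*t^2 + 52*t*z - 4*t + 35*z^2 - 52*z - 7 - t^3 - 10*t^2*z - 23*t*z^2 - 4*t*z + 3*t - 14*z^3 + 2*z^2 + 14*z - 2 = -t^3 + t^2*(11 - 10*z) + t*(-23*z^2 + 48*z - 24) - 14*z^3 + 37*z^2 - 24*z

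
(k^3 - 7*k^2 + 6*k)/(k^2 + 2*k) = (k^2 - 7*k + 6)/(k + 2)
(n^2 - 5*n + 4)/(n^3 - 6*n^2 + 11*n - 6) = (n - 4)/(n^2 - 5*n + 6)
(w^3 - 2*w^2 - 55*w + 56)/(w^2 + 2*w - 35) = (w^2 - 9*w + 8)/(w - 5)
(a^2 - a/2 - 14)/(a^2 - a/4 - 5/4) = 2*(-2*a^2 + a + 28)/(-4*a^2 + a + 5)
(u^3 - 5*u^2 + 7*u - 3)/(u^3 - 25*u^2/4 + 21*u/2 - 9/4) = 4*(u^2 - 2*u + 1)/(4*u^2 - 13*u + 3)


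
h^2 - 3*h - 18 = (h - 6)*(h + 3)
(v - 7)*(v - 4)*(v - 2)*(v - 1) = v^4 - 14*v^3 + 63*v^2 - 106*v + 56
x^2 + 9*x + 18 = (x + 3)*(x + 6)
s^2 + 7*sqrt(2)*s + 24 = (s + 3*sqrt(2))*(s + 4*sqrt(2))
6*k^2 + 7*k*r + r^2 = (k + r)*(6*k + r)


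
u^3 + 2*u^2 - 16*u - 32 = (u - 4)*(u + 2)*(u + 4)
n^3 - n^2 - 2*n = n*(n - 2)*(n + 1)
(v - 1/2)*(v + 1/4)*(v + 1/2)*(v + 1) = v^4 + 5*v^3/4 - 5*v/16 - 1/16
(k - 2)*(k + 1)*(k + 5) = k^3 + 4*k^2 - 7*k - 10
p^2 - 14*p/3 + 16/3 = (p - 8/3)*(p - 2)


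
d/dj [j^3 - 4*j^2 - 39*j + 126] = 3*j^2 - 8*j - 39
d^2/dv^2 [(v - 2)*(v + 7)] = 2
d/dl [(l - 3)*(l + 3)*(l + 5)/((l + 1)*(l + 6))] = (l^4 + 14*l^3 + 62*l^2 + 150*l + 261)/(l^4 + 14*l^3 + 61*l^2 + 84*l + 36)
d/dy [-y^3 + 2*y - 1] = 2 - 3*y^2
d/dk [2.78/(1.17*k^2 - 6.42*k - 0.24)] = (17.8476 - 6.5052*k)/(-1.17*k^2 + 6.42*k + 0.24)^2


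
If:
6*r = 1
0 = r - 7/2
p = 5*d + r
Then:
No Solution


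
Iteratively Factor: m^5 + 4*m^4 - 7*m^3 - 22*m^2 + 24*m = (m - 2)*(m^4 + 6*m^3 + 5*m^2 - 12*m) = (m - 2)*(m + 3)*(m^3 + 3*m^2 - 4*m) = (m - 2)*(m - 1)*(m + 3)*(m^2 + 4*m) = (m - 2)*(m - 1)*(m + 3)*(m + 4)*(m)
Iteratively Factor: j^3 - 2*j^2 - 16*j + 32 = (j - 4)*(j^2 + 2*j - 8) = (j - 4)*(j + 4)*(j - 2)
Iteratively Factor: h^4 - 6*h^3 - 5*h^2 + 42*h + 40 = (h + 1)*(h^3 - 7*h^2 + 2*h + 40) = (h + 1)*(h + 2)*(h^2 - 9*h + 20) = (h - 5)*(h + 1)*(h + 2)*(h - 4)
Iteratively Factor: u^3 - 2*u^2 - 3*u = (u - 3)*(u^2 + u) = (u - 3)*(u + 1)*(u)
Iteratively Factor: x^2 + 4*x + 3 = (x + 3)*(x + 1)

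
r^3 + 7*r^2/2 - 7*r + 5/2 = (r - 1)*(r - 1/2)*(r + 5)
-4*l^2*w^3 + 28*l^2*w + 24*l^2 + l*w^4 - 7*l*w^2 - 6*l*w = (-4*l + w)*(w - 3)*(w + 2)*(l*w + l)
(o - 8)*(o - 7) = o^2 - 15*o + 56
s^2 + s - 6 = (s - 2)*(s + 3)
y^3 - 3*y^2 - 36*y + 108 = (y - 6)*(y - 3)*(y + 6)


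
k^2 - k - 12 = (k - 4)*(k + 3)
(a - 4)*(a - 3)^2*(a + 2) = a^4 - 8*a^3 + 13*a^2 + 30*a - 72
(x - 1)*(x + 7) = x^2 + 6*x - 7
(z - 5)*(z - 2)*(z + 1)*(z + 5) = z^4 - z^3 - 27*z^2 + 25*z + 50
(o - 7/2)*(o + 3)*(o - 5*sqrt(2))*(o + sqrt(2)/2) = o^4 - 9*sqrt(2)*o^3/2 - o^3/2 - 31*o^2/2 + 9*sqrt(2)*o^2/4 + 5*o/2 + 189*sqrt(2)*o/4 + 105/2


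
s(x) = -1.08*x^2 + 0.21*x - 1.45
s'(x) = 0.21 - 2.16*x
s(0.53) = -1.64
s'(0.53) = -0.93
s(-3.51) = -15.49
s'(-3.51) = 7.79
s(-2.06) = -6.47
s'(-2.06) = 4.66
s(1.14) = -2.61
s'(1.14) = -2.25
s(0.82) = -2.00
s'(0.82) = -1.56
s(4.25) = -20.06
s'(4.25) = -8.97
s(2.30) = -6.68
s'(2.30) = -4.76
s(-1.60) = -4.55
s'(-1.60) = 3.67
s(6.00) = -39.07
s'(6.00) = -12.75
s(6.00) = -39.07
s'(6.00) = -12.75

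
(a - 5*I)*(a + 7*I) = a^2 + 2*I*a + 35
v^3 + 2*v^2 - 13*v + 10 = (v - 2)*(v - 1)*(v + 5)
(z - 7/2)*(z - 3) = z^2 - 13*z/2 + 21/2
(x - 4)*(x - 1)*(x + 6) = x^3 + x^2 - 26*x + 24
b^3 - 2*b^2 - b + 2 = (b - 2)*(b - 1)*(b + 1)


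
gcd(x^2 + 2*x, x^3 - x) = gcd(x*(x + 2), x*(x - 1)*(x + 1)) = x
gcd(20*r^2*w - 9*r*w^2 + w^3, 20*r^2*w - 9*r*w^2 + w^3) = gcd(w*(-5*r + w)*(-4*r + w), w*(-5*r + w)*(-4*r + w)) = 20*r^2*w - 9*r*w^2 + w^3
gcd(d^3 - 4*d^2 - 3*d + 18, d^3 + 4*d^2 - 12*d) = 1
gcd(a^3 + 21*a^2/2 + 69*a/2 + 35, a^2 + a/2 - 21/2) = a + 7/2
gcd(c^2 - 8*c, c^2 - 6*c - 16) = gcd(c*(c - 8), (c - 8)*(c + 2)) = c - 8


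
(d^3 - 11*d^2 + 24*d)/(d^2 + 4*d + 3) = d*(d^2 - 11*d + 24)/(d^2 + 4*d + 3)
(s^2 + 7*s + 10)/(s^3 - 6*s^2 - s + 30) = (s + 5)/(s^2 - 8*s + 15)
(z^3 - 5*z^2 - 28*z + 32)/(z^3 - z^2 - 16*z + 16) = (z - 8)/(z - 4)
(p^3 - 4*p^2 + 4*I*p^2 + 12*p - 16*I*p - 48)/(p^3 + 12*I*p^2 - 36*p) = (p^2 - 2*p*(2 + I) + 8*I)/(p*(p + 6*I))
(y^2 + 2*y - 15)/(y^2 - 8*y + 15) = (y + 5)/(y - 5)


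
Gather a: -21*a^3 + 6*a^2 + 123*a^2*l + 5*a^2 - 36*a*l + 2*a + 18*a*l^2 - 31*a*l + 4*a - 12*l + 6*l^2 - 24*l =-21*a^3 + a^2*(123*l + 11) + a*(18*l^2 - 67*l + 6) + 6*l^2 - 36*l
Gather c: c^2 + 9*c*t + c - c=c^2 + 9*c*t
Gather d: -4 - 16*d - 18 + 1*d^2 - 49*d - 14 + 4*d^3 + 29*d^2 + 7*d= 4*d^3 + 30*d^2 - 58*d - 36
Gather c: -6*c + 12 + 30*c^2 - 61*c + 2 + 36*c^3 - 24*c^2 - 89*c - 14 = 36*c^3 + 6*c^2 - 156*c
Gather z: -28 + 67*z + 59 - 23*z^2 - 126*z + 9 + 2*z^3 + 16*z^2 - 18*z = 2*z^3 - 7*z^2 - 77*z + 40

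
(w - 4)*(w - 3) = w^2 - 7*w + 12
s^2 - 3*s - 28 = (s - 7)*(s + 4)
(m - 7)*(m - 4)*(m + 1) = m^3 - 10*m^2 + 17*m + 28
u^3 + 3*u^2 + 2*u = u*(u + 1)*(u + 2)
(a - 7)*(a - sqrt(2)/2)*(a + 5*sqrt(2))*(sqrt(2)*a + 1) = sqrt(2)*a^4 - 7*sqrt(2)*a^3 + 10*a^3 - 70*a^2 - sqrt(2)*a^2/2 - 5*a + 7*sqrt(2)*a/2 + 35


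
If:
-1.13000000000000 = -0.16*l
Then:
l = 7.06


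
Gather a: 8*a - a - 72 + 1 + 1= 7*a - 70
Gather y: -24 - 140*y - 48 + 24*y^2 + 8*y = 24*y^2 - 132*y - 72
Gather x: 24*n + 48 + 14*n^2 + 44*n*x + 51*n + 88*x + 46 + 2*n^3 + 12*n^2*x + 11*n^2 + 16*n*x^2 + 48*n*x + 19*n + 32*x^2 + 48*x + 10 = 2*n^3 + 25*n^2 + 94*n + x^2*(16*n + 32) + x*(12*n^2 + 92*n + 136) + 104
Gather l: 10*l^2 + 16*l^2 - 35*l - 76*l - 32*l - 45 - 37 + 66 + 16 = 26*l^2 - 143*l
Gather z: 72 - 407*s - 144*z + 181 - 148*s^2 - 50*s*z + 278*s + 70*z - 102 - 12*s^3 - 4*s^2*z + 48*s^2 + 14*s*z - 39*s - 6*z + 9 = -12*s^3 - 100*s^2 - 168*s + z*(-4*s^2 - 36*s - 80) + 160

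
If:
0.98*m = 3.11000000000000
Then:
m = 3.17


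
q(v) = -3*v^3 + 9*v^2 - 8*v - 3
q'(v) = -9*v^2 + 18*v - 8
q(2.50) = -13.62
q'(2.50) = -19.25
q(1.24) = -4.80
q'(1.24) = 0.48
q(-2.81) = 157.11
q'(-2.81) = -129.64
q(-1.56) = 42.77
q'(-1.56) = -57.98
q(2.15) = -8.41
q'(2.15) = -10.90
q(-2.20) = 90.10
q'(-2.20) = -91.16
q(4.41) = -120.55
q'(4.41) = -103.65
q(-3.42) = 249.63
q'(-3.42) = -174.83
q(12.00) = -3987.00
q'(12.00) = -1088.00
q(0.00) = -3.00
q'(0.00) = -8.00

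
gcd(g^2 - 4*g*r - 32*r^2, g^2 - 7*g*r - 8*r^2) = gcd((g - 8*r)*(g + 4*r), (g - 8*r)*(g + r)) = -g + 8*r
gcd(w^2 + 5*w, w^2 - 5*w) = w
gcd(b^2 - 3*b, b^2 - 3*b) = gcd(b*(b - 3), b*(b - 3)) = b^2 - 3*b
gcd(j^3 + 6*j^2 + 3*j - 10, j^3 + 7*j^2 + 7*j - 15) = j^2 + 4*j - 5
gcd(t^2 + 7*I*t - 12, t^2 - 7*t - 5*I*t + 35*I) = 1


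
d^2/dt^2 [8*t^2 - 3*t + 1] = 16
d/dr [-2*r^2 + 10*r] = 10 - 4*r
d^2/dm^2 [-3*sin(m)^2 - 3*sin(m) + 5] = 3*sin(m) - 6*cos(2*m)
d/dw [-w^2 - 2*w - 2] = -2*w - 2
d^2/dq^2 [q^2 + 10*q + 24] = 2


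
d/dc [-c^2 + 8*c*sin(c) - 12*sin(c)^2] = 8*c*cos(c) - 2*c + 8*sin(c) - 12*sin(2*c)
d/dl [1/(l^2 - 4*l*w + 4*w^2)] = 2*(-l + 2*w)/(l^2 - 4*l*w + 4*w^2)^2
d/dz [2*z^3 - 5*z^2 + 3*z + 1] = 6*z^2 - 10*z + 3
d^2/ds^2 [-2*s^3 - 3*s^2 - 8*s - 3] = -12*s - 6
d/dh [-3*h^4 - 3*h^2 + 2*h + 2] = -12*h^3 - 6*h + 2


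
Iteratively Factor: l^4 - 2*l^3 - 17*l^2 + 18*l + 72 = (l + 3)*(l^3 - 5*l^2 - 2*l + 24) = (l + 2)*(l + 3)*(l^2 - 7*l + 12) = (l - 3)*(l + 2)*(l + 3)*(l - 4)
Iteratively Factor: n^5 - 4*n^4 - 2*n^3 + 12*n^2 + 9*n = (n + 1)*(n^4 - 5*n^3 + 3*n^2 + 9*n) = (n - 3)*(n + 1)*(n^3 - 2*n^2 - 3*n) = (n - 3)*(n + 1)^2*(n^2 - 3*n) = (n - 3)^2*(n + 1)^2*(n)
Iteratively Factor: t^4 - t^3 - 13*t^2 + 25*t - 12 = (t + 4)*(t^3 - 5*t^2 + 7*t - 3) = (t - 1)*(t + 4)*(t^2 - 4*t + 3) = (t - 3)*(t - 1)*(t + 4)*(t - 1)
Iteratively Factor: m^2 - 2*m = (m)*(m - 2)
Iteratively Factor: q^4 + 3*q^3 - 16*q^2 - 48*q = (q - 4)*(q^3 + 7*q^2 + 12*q) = (q - 4)*(q + 3)*(q^2 + 4*q) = q*(q - 4)*(q + 3)*(q + 4)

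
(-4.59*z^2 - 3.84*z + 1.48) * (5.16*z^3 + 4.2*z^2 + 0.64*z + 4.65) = -23.6844*z^5 - 39.0924*z^4 - 11.4288*z^3 - 17.5851*z^2 - 16.9088*z + 6.882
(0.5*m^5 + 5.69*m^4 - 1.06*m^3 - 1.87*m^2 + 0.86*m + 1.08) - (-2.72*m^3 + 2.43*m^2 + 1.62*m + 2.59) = 0.5*m^5 + 5.69*m^4 + 1.66*m^3 - 4.3*m^2 - 0.76*m - 1.51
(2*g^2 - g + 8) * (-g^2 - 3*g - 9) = -2*g^4 - 5*g^3 - 23*g^2 - 15*g - 72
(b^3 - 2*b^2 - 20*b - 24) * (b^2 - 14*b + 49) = b^5 - 16*b^4 + 57*b^3 + 158*b^2 - 644*b - 1176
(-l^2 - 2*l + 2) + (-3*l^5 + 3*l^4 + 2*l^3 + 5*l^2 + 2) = -3*l^5 + 3*l^4 + 2*l^3 + 4*l^2 - 2*l + 4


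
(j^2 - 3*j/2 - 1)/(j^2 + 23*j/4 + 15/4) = 2*(2*j^2 - 3*j - 2)/(4*j^2 + 23*j + 15)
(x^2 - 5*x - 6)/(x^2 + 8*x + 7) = (x - 6)/(x + 7)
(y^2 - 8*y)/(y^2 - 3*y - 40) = y/(y + 5)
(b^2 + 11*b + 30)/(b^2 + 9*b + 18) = (b + 5)/(b + 3)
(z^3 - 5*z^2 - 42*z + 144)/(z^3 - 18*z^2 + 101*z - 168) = (z + 6)/(z - 7)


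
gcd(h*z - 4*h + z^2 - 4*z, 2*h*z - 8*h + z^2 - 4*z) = z - 4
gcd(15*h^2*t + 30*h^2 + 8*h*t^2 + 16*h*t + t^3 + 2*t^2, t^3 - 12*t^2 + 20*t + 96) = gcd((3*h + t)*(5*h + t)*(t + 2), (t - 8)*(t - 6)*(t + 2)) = t + 2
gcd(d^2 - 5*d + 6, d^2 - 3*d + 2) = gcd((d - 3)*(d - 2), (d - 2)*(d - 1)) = d - 2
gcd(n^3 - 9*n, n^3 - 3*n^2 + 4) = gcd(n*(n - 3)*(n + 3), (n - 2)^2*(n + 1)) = 1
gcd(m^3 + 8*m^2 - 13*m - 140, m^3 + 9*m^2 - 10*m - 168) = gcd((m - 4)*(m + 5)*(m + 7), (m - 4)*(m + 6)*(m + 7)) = m^2 + 3*m - 28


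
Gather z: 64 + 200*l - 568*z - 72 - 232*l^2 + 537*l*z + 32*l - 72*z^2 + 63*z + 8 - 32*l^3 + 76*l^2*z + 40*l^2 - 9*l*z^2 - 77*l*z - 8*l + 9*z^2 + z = -32*l^3 - 192*l^2 + 224*l + z^2*(-9*l - 63) + z*(76*l^2 + 460*l - 504)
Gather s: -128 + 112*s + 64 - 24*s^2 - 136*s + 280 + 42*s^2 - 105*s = 18*s^2 - 129*s + 216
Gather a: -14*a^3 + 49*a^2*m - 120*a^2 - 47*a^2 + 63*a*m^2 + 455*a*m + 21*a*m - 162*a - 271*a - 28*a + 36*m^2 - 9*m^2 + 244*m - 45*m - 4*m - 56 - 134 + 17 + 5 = -14*a^3 + a^2*(49*m - 167) + a*(63*m^2 + 476*m - 461) + 27*m^2 + 195*m - 168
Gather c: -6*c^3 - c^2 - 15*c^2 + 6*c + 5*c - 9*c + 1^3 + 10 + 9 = -6*c^3 - 16*c^2 + 2*c + 20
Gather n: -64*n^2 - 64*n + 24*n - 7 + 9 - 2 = -64*n^2 - 40*n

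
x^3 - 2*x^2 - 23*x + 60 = (x - 4)*(x - 3)*(x + 5)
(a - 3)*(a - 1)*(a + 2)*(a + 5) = a^4 + 3*a^3 - 15*a^2 - 19*a + 30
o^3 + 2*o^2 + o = o*(o + 1)^2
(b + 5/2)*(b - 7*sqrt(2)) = b^2 - 7*sqrt(2)*b + 5*b/2 - 35*sqrt(2)/2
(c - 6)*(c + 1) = c^2 - 5*c - 6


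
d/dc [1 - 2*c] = -2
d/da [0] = 0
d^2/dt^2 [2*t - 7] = 0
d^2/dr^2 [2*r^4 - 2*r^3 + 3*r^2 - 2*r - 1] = 24*r^2 - 12*r + 6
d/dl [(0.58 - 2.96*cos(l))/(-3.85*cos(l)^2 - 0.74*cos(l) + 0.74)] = (11.396*cos(l)^2 - 4.466*cos(l) + 1.7612)*sin(l)/(14.8225*cos(l)^4 + 5.698*cos(l)^3 - 5.1504*cos(l)^2 - 1.0952*cos(l) + 0.5476)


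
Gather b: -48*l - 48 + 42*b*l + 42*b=b*(42*l + 42) - 48*l - 48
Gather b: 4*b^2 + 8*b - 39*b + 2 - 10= 4*b^2 - 31*b - 8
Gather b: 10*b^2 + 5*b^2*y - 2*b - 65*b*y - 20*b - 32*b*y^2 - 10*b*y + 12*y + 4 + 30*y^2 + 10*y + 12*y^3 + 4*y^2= b^2*(5*y + 10) + b*(-32*y^2 - 75*y - 22) + 12*y^3 + 34*y^2 + 22*y + 4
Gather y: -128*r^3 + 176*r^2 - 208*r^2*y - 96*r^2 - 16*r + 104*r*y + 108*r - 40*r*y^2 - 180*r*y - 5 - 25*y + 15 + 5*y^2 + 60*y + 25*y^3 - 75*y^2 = -128*r^3 + 80*r^2 + 92*r + 25*y^3 + y^2*(-40*r - 70) + y*(-208*r^2 - 76*r + 35) + 10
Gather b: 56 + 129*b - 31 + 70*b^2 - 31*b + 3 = 70*b^2 + 98*b + 28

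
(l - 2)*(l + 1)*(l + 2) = l^3 + l^2 - 4*l - 4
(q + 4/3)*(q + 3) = q^2 + 13*q/3 + 4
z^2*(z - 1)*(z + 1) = z^4 - z^2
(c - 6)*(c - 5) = c^2 - 11*c + 30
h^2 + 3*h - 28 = (h - 4)*(h + 7)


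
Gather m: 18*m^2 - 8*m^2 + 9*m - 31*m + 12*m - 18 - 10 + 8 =10*m^2 - 10*m - 20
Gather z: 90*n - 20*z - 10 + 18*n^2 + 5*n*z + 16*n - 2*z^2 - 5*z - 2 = 18*n^2 + 106*n - 2*z^2 + z*(5*n - 25) - 12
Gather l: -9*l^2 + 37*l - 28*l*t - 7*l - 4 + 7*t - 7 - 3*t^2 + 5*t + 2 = -9*l^2 + l*(30 - 28*t) - 3*t^2 + 12*t - 9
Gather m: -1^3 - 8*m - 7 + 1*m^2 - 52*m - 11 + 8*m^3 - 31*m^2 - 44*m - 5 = 8*m^3 - 30*m^2 - 104*m - 24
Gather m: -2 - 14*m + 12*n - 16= -14*m + 12*n - 18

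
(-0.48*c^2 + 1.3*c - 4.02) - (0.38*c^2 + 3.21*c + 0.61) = -0.86*c^2 - 1.91*c - 4.63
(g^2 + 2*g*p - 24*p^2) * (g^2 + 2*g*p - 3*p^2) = g^4 + 4*g^3*p - 23*g^2*p^2 - 54*g*p^3 + 72*p^4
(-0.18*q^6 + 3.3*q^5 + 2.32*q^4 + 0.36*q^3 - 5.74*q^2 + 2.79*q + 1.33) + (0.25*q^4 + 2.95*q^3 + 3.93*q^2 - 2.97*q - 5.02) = -0.18*q^6 + 3.3*q^5 + 2.57*q^4 + 3.31*q^3 - 1.81*q^2 - 0.18*q - 3.69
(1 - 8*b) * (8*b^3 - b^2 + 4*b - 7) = -64*b^4 + 16*b^3 - 33*b^2 + 60*b - 7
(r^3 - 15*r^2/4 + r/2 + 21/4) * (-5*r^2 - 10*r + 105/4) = -5*r^5 + 35*r^4/4 + 245*r^3/4 - 2075*r^2/16 - 315*r/8 + 2205/16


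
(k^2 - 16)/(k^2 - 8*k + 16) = (k + 4)/(k - 4)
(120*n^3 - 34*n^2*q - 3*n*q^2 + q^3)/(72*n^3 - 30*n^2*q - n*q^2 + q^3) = (-5*n + q)/(-3*n + q)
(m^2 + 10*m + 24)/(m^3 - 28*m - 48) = (m + 6)/(m^2 - 4*m - 12)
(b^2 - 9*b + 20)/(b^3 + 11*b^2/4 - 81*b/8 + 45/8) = 8*(b^2 - 9*b + 20)/(8*b^3 + 22*b^2 - 81*b + 45)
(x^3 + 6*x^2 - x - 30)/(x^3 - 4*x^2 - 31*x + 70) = (x + 3)/(x - 7)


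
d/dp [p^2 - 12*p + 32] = 2*p - 12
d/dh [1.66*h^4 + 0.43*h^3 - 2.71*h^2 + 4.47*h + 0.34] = 6.64*h^3 + 1.29*h^2 - 5.42*h + 4.47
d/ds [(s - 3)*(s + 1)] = 2*s - 2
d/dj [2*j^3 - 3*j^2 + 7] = 6*j*(j - 1)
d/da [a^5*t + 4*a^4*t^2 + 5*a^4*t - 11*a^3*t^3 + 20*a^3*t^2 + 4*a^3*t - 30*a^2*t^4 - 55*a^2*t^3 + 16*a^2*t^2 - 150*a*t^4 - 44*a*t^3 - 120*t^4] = t*(5*a^4 + 16*a^3*t + 20*a^3 - 33*a^2*t^2 + 60*a^2*t + 12*a^2 - 60*a*t^3 - 110*a*t^2 + 32*a*t - 150*t^3 - 44*t^2)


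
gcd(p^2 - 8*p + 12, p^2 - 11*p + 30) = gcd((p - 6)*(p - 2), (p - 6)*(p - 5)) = p - 6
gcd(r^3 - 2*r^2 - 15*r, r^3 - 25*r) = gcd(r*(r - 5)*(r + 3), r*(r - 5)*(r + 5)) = r^2 - 5*r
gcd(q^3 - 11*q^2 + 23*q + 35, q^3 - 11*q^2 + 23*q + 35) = q^3 - 11*q^2 + 23*q + 35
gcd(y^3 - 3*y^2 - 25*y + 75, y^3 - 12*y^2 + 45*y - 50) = y - 5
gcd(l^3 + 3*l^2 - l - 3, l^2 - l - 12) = l + 3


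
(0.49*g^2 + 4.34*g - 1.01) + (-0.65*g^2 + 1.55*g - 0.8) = -0.16*g^2 + 5.89*g - 1.81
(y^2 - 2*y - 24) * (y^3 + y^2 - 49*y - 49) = y^5 - y^4 - 75*y^3 + 25*y^2 + 1274*y + 1176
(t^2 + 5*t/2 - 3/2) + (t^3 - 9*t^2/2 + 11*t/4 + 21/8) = t^3 - 7*t^2/2 + 21*t/4 + 9/8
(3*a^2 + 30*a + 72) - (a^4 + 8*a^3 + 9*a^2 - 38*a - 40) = -a^4 - 8*a^3 - 6*a^2 + 68*a + 112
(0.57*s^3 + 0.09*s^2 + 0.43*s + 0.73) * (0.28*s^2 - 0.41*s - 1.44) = 0.1596*s^5 - 0.2085*s^4 - 0.7373*s^3 - 0.1015*s^2 - 0.9185*s - 1.0512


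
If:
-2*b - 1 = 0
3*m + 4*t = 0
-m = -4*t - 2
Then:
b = -1/2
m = 1/2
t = -3/8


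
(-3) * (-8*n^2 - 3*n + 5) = 24*n^2 + 9*n - 15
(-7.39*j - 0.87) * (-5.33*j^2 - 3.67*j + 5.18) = 39.3887*j^3 + 31.7584*j^2 - 35.0873*j - 4.5066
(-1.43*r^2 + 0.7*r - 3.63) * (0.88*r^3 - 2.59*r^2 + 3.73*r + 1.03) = -1.2584*r^5 + 4.3197*r^4 - 10.3413*r^3 + 10.5398*r^2 - 12.8189*r - 3.7389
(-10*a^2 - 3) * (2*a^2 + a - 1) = -20*a^4 - 10*a^3 + 4*a^2 - 3*a + 3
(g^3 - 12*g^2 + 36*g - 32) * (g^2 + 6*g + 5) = g^5 - 6*g^4 - 31*g^3 + 124*g^2 - 12*g - 160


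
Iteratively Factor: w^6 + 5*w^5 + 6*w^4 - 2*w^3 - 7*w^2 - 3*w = (w + 1)*(w^5 + 4*w^4 + 2*w^3 - 4*w^2 - 3*w) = (w + 1)^2*(w^4 + 3*w^3 - w^2 - 3*w) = (w + 1)^3*(w^3 + 2*w^2 - 3*w) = (w + 1)^3*(w + 3)*(w^2 - w) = (w - 1)*(w + 1)^3*(w + 3)*(w)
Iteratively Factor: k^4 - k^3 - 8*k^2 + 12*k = (k)*(k^3 - k^2 - 8*k + 12) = k*(k - 2)*(k^2 + k - 6) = k*(k - 2)*(k + 3)*(k - 2)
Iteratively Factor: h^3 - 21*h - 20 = (h + 1)*(h^2 - h - 20) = (h - 5)*(h + 1)*(h + 4)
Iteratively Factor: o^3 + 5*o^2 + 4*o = (o)*(o^2 + 5*o + 4) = o*(o + 4)*(o + 1)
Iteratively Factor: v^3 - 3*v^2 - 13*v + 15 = (v - 5)*(v^2 + 2*v - 3) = (v - 5)*(v - 1)*(v + 3)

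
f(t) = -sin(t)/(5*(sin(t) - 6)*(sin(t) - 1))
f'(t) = -cos(t)/(5*(sin(t) - 6)*(sin(t) - 1)) + sin(t)*cos(t)/(5*(sin(t) - 6)*(sin(t) - 1)^2) + sin(t)*cos(t)/(5*(sin(t) - 6)^2*(sin(t) - 1)) = (sin(t)^2 - 6)*cos(t)/(5*(sin(t) - 6)^2*(sin(t) - 1)^2)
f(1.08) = -0.29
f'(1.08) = -1.35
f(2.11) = -0.24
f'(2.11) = 1.02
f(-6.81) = 0.01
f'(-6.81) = -0.01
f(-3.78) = -0.05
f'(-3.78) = 0.19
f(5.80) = 0.01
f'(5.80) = -0.01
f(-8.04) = 0.01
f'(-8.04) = 0.00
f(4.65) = 0.01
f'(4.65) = 0.00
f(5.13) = 0.01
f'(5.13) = -0.00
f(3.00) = -0.00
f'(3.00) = 0.05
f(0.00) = 0.00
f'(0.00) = -0.03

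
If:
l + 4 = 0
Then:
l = -4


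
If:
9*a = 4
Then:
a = 4/9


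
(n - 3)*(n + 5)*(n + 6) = n^3 + 8*n^2 - 3*n - 90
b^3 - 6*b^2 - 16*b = b*(b - 8)*(b + 2)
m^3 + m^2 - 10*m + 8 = (m - 2)*(m - 1)*(m + 4)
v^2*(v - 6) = v^3 - 6*v^2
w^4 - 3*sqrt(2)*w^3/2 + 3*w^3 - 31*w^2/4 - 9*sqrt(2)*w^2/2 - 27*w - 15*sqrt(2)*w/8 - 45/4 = (w + 1/2)*(w + 5/2)*(w - 3*sqrt(2))*(w + 3*sqrt(2)/2)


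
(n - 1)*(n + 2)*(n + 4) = n^3 + 5*n^2 + 2*n - 8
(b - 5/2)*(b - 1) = b^2 - 7*b/2 + 5/2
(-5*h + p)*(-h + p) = 5*h^2 - 6*h*p + p^2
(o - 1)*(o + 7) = o^2 + 6*o - 7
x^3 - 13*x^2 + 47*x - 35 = (x - 7)*(x - 5)*(x - 1)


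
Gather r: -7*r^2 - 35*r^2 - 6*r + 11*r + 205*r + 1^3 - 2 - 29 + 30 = -42*r^2 + 210*r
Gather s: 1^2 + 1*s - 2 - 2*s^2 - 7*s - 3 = -2*s^2 - 6*s - 4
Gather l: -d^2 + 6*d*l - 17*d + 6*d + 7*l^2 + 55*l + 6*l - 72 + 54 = -d^2 - 11*d + 7*l^2 + l*(6*d + 61) - 18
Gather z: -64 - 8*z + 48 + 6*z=-2*z - 16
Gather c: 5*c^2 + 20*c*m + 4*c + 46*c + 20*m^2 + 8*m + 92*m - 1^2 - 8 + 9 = 5*c^2 + c*(20*m + 50) + 20*m^2 + 100*m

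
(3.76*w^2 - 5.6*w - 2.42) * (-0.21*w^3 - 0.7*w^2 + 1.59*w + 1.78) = -0.7896*w^5 - 1.456*w^4 + 10.4066*w^3 - 0.517199999999999*w^2 - 13.8158*w - 4.3076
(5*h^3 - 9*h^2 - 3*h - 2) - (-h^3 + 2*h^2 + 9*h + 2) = 6*h^3 - 11*h^2 - 12*h - 4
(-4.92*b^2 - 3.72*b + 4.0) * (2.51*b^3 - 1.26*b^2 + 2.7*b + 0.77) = -12.3492*b^5 - 3.138*b^4 + 1.4432*b^3 - 18.8724*b^2 + 7.9356*b + 3.08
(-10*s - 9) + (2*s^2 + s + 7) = 2*s^2 - 9*s - 2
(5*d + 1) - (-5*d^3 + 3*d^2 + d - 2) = 5*d^3 - 3*d^2 + 4*d + 3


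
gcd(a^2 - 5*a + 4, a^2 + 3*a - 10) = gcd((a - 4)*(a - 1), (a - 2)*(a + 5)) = 1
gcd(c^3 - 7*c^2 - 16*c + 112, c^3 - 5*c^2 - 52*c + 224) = c - 4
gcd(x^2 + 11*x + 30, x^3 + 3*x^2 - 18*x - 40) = x + 5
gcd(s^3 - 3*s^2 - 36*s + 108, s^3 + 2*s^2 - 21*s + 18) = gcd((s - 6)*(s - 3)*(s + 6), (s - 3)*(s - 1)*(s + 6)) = s^2 + 3*s - 18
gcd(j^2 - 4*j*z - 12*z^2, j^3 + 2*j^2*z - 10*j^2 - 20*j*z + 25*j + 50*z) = j + 2*z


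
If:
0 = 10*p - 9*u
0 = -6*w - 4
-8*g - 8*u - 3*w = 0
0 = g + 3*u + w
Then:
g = 1/24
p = 3/16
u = 5/24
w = -2/3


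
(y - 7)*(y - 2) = y^2 - 9*y + 14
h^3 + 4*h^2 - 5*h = h*(h - 1)*(h + 5)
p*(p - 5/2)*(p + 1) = p^3 - 3*p^2/2 - 5*p/2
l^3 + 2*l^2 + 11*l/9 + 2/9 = (l + 1/3)*(l + 2/3)*(l + 1)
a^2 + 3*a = a*(a + 3)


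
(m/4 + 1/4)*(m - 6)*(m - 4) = m^3/4 - 9*m^2/4 + 7*m/2 + 6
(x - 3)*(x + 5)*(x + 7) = x^3 + 9*x^2 - x - 105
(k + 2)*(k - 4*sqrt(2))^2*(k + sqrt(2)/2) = k^4 - 15*sqrt(2)*k^3/2 + 2*k^3 - 15*sqrt(2)*k^2 + 24*k^2 + 16*sqrt(2)*k + 48*k + 32*sqrt(2)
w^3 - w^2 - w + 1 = (w - 1)^2*(w + 1)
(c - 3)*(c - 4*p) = c^2 - 4*c*p - 3*c + 12*p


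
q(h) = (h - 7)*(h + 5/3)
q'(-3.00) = -11.33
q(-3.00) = 13.33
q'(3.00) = 0.67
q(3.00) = -18.67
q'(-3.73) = -12.79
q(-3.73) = 22.14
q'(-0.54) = -6.41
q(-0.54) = -8.50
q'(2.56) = -0.21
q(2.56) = -18.77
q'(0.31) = -4.71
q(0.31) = -13.22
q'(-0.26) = -5.85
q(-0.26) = -10.21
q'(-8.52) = -22.37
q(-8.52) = 106.36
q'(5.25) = 5.17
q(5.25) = -12.10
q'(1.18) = -2.97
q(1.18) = -16.57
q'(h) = 2*h - 16/3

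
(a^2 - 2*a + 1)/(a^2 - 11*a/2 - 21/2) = 2*(-a^2 + 2*a - 1)/(-2*a^2 + 11*a + 21)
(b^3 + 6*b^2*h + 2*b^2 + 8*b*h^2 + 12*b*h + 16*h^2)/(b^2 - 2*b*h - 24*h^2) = (b^2 + 2*b*h + 2*b + 4*h)/(b - 6*h)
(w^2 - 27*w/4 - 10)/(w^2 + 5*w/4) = (w - 8)/w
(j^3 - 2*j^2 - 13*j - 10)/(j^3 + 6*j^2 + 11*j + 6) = (j - 5)/(j + 3)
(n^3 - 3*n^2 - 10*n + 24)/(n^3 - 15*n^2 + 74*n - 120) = (n^2 + n - 6)/(n^2 - 11*n + 30)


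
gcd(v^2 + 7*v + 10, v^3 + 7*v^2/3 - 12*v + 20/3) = v + 5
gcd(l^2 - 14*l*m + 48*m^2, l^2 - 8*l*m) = l - 8*m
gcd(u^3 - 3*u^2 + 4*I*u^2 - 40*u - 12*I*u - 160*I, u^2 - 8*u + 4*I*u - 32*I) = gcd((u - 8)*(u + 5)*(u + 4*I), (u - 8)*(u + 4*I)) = u^2 + u*(-8 + 4*I) - 32*I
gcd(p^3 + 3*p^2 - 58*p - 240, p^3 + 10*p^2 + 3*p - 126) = p + 6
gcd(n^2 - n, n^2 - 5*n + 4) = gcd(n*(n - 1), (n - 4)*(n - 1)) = n - 1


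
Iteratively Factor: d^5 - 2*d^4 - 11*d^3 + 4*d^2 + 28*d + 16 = (d - 4)*(d^4 + 2*d^3 - 3*d^2 - 8*d - 4) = (d - 4)*(d + 1)*(d^3 + d^2 - 4*d - 4) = (d - 4)*(d - 2)*(d + 1)*(d^2 + 3*d + 2) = (d - 4)*(d - 2)*(d + 1)^2*(d + 2)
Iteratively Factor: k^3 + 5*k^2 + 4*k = (k + 4)*(k^2 + k) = k*(k + 4)*(k + 1)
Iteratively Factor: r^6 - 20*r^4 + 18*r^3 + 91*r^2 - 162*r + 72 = (r - 1)*(r^5 + r^4 - 19*r^3 - r^2 + 90*r - 72) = (r - 1)*(r + 3)*(r^4 - 2*r^3 - 13*r^2 + 38*r - 24) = (r - 1)^2*(r + 3)*(r^3 - r^2 - 14*r + 24) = (r - 3)*(r - 1)^2*(r + 3)*(r^2 + 2*r - 8) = (r - 3)*(r - 1)^2*(r + 3)*(r + 4)*(r - 2)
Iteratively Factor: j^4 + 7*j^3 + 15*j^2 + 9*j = (j + 1)*(j^3 + 6*j^2 + 9*j) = (j + 1)*(j + 3)*(j^2 + 3*j) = j*(j + 1)*(j + 3)*(j + 3)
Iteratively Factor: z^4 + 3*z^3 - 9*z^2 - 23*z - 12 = (z + 4)*(z^3 - z^2 - 5*z - 3) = (z + 1)*(z + 4)*(z^2 - 2*z - 3) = (z + 1)^2*(z + 4)*(z - 3)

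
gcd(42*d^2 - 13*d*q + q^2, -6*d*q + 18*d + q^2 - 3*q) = -6*d + q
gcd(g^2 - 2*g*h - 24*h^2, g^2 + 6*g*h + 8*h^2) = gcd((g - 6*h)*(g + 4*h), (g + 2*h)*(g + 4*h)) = g + 4*h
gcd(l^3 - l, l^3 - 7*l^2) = l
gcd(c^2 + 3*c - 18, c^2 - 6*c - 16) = 1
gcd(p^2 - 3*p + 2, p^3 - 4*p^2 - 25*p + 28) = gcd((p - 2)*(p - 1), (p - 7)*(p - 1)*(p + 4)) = p - 1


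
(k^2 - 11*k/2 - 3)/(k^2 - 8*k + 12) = (k + 1/2)/(k - 2)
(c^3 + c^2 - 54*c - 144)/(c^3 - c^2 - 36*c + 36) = (c^2 - 5*c - 24)/(c^2 - 7*c + 6)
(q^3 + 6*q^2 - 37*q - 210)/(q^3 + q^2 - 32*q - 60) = (q + 7)/(q + 2)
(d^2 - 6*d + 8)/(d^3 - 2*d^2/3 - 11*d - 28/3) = 3*(d - 2)/(3*d^2 + 10*d + 7)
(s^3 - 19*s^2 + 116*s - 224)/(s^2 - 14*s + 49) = (s^2 - 12*s + 32)/(s - 7)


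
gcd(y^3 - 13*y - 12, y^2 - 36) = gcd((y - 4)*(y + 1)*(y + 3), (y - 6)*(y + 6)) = 1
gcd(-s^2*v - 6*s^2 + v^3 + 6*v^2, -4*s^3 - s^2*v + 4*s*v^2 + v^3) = s^2 - v^2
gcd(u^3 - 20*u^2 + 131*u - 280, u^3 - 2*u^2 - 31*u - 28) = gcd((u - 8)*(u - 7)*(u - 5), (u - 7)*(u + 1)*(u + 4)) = u - 7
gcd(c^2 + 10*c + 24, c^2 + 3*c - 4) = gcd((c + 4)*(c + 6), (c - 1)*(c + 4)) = c + 4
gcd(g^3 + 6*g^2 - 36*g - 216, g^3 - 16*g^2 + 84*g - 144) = g - 6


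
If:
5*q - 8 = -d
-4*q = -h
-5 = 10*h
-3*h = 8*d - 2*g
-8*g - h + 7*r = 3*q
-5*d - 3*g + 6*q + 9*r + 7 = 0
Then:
No Solution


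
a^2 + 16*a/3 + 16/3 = (a + 4/3)*(a + 4)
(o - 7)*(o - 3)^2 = o^3 - 13*o^2 + 51*o - 63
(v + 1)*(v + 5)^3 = v^4 + 16*v^3 + 90*v^2 + 200*v + 125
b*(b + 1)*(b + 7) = b^3 + 8*b^2 + 7*b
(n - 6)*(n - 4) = n^2 - 10*n + 24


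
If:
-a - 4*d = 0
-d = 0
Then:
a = 0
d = 0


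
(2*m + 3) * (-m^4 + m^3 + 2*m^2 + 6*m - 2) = -2*m^5 - m^4 + 7*m^3 + 18*m^2 + 14*m - 6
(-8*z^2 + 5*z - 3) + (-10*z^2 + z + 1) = -18*z^2 + 6*z - 2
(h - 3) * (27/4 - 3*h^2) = -3*h^3 + 9*h^2 + 27*h/4 - 81/4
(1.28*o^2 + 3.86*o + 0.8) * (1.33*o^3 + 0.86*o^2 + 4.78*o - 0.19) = 1.7024*o^5 + 6.2346*o^4 + 10.502*o^3 + 18.8956*o^2 + 3.0906*o - 0.152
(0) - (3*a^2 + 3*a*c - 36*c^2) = -3*a^2 - 3*a*c + 36*c^2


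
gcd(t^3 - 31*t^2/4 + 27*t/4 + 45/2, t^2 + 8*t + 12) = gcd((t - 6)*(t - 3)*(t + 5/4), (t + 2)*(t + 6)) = 1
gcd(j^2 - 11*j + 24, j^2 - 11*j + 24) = j^2 - 11*j + 24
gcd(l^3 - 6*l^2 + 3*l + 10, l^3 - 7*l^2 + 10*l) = l^2 - 7*l + 10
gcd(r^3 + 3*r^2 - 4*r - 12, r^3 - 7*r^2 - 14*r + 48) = r^2 + r - 6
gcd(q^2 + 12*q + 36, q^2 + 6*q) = q + 6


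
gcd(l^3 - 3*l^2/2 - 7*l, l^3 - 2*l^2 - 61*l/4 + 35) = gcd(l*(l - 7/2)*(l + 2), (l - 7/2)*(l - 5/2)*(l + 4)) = l - 7/2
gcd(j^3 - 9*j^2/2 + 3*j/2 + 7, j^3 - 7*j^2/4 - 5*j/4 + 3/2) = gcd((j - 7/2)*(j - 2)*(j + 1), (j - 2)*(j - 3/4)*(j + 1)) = j^2 - j - 2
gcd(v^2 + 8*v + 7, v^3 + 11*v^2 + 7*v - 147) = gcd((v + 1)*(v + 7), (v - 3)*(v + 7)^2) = v + 7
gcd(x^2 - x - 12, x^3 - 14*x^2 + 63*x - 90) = 1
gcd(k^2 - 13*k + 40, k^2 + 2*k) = 1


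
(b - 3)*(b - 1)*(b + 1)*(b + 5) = b^4 + 2*b^3 - 16*b^2 - 2*b + 15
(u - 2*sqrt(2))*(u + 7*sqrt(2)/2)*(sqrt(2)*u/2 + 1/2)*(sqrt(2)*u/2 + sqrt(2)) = u^4/2 + u^3 + sqrt(2)*u^3 - 25*u^2/4 + 2*sqrt(2)*u^2 - 25*u/2 - 7*sqrt(2)*u/2 - 7*sqrt(2)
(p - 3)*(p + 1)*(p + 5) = p^3 + 3*p^2 - 13*p - 15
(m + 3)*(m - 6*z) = m^2 - 6*m*z + 3*m - 18*z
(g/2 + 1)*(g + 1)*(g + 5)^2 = g^4/2 + 13*g^3/2 + 57*g^2/2 + 95*g/2 + 25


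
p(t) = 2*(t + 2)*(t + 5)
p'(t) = 4*t + 14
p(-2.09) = -0.52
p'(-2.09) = 5.64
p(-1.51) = 3.42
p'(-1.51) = 7.96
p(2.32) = 63.24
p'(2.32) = 23.28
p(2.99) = 79.74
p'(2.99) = 25.96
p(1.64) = 48.34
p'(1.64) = 20.56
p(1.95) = 54.90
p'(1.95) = 21.80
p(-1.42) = 4.15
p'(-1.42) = 8.32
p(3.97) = 107.10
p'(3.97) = 29.88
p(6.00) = 176.00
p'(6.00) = 38.00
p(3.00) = 80.00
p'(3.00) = 26.00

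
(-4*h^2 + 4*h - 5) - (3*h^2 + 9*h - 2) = -7*h^2 - 5*h - 3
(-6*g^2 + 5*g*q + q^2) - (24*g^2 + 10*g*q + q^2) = -30*g^2 - 5*g*q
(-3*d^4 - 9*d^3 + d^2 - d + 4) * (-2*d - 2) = 6*d^5 + 24*d^4 + 16*d^3 - 6*d - 8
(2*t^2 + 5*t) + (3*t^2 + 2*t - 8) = 5*t^2 + 7*t - 8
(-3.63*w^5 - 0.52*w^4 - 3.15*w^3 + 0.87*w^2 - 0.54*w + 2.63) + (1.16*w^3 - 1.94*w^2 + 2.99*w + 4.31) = -3.63*w^5 - 0.52*w^4 - 1.99*w^3 - 1.07*w^2 + 2.45*w + 6.94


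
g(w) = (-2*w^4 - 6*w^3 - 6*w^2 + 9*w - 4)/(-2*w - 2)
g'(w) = (-8*w^3 - 18*w^2 - 12*w + 9)/(-2*w - 2) + 2*(-2*w^4 - 6*w^3 - 6*w^2 + 9*w - 4)/(-2*w - 2)^2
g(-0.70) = 19.44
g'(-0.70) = -83.66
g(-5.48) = -117.16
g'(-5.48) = 68.80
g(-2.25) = -15.02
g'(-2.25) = 2.39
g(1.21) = 3.80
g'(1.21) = 8.70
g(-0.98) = 369.50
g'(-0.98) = -18750.04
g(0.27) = 0.84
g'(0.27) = -2.35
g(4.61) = 140.92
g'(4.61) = 82.96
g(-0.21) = 3.86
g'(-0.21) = -11.73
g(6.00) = 289.57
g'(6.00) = 132.85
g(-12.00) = -1458.18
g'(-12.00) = 384.94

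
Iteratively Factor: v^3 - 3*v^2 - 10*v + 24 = (v + 3)*(v^2 - 6*v + 8) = (v - 4)*(v + 3)*(v - 2)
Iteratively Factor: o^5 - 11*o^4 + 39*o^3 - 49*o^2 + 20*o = (o - 4)*(o^4 - 7*o^3 + 11*o^2 - 5*o) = o*(o - 4)*(o^3 - 7*o^2 + 11*o - 5) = o*(o - 5)*(o - 4)*(o^2 - 2*o + 1) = o*(o - 5)*(o - 4)*(o - 1)*(o - 1)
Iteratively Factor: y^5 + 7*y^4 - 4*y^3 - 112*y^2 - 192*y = (y - 4)*(y^4 + 11*y^3 + 40*y^2 + 48*y) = (y - 4)*(y + 4)*(y^3 + 7*y^2 + 12*y) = (y - 4)*(y + 4)^2*(y^2 + 3*y) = y*(y - 4)*(y + 4)^2*(y + 3)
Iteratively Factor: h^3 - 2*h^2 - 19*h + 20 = (h + 4)*(h^2 - 6*h + 5) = (h - 1)*(h + 4)*(h - 5)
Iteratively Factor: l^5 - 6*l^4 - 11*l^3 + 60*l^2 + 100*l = (l + 2)*(l^4 - 8*l^3 + 5*l^2 + 50*l) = l*(l + 2)*(l^3 - 8*l^2 + 5*l + 50) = l*(l + 2)^2*(l^2 - 10*l + 25) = l*(l - 5)*(l + 2)^2*(l - 5)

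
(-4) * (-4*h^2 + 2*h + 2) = 16*h^2 - 8*h - 8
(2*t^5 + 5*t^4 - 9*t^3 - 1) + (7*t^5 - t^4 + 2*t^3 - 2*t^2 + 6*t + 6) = 9*t^5 + 4*t^4 - 7*t^3 - 2*t^2 + 6*t + 5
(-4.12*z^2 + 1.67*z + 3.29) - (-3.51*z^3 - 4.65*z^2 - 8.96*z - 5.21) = 3.51*z^3 + 0.53*z^2 + 10.63*z + 8.5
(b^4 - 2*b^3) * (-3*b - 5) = -3*b^5 + b^4 + 10*b^3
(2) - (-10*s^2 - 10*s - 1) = 10*s^2 + 10*s + 3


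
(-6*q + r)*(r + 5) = -6*q*r - 30*q + r^2 + 5*r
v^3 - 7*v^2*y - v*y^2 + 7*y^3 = (v - 7*y)*(v - y)*(v + y)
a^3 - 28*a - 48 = (a - 6)*(a + 2)*(a + 4)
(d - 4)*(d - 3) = d^2 - 7*d + 12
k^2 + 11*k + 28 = (k + 4)*(k + 7)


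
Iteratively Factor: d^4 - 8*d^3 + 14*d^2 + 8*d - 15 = (d - 5)*(d^3 - 3*d^2 - d + 3) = (d - 5)*(d - 1)*(d^2 - 2*d - 3) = (d - 5)*(d - 3)*(d - 1)*(d + 1)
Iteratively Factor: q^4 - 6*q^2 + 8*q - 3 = (q + 3)*(q^3 - 3*q^2 + 3*q - 1) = (q - 1)*(q + 3)*(q^2 - 2*q + 1) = (q - 1)^2*(q + 3)*(q - 1)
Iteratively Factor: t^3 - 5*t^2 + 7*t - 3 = (t - 1)*(t^2 - 4*t + 3) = (t - 3)*(t - 1)*(t - 1)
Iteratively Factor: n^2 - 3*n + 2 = (n - 1)*(n - 2)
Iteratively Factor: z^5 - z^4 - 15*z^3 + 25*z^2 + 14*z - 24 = (z + 4)*(z^4 - 5*z^3 + 5*z^2 + 5*z - 6) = (z + 1)*(z + 4)*(z^3 - 6*z^2 + 11*z - 6) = (z - 1)*(z + 1)*(z + 4)*(z^2 - 5*z + 6) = (z - 2)*(z - 1)*(z + 1)*(z + 4)*(z - 3)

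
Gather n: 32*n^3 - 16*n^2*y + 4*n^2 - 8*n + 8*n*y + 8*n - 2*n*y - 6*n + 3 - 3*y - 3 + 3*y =32*n^3 + n^2*(4 - 16*y) + n*(6*y - 6)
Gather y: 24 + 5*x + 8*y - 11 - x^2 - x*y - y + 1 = -x^2 + 5*x + y*(7 - x) + 14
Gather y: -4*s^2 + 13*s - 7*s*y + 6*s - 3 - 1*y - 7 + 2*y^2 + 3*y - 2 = -4*s^2 + 19*s + 2*y^2 + y*(2 - 7*s) - 12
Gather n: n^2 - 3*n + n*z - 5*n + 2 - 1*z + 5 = n^2 + n*(z - 8) - z + 7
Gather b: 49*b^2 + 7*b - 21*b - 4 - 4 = 49*b^2 - 14*b - 8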